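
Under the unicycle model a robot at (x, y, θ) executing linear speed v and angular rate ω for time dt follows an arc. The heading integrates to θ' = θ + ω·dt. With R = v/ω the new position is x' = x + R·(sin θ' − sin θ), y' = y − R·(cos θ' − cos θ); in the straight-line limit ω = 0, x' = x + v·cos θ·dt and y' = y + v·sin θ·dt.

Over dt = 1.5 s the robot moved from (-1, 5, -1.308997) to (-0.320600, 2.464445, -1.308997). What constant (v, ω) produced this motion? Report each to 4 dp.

Δθ = -1.308997 − -1.308997 = 0.000000
ω = Δθ/dt = 0.000000/1.5 = 0.0000
ω = 0 → v = (Δx·cos θ + Δy·sin θ)/dt = 1.7500

v = 1.7500, ω = 0.0000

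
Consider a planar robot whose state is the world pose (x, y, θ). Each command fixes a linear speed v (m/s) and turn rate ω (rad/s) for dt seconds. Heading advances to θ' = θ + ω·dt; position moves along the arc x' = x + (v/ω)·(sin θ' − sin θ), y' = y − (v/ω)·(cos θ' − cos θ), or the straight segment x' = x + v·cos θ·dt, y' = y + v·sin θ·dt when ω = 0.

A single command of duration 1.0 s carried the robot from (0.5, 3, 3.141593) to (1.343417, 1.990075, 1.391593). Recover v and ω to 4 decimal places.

v = -1.5000, ω = -1.7500

Δθ = 1.391593 − 3.141593 = -1.750000
ω = Δθ/dt = -1.750000/1.0 = -1.7500
R = −Δy/(cos θ' − cos θ) = 0.8571
v = R·ω = 0.8571·-1.7500 = -1.5000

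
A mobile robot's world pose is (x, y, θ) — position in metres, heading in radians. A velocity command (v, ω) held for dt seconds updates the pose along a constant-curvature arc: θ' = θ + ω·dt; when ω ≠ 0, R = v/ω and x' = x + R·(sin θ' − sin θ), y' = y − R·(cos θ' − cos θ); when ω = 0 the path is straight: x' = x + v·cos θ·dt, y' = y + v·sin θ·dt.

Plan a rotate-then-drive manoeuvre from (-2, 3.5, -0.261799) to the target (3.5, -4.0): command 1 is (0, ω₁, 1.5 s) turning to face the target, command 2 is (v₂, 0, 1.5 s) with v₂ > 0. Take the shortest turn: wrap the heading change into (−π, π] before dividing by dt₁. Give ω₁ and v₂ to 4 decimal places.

ω₁ = -0.4508, v₂ = 6.2004

heading to target = atan2(-4−3.5, 3.5−-2) = -0.9380
Δθ = wrap(-0.9380 − -0.2618) = -0.6762; ω₁ = Δθ/dt₁ = -0.4508
distance = √((3.5−-2)² + (-4−3.5)²) = 9.3005; v₂ = distance/dt₂ = 6.2004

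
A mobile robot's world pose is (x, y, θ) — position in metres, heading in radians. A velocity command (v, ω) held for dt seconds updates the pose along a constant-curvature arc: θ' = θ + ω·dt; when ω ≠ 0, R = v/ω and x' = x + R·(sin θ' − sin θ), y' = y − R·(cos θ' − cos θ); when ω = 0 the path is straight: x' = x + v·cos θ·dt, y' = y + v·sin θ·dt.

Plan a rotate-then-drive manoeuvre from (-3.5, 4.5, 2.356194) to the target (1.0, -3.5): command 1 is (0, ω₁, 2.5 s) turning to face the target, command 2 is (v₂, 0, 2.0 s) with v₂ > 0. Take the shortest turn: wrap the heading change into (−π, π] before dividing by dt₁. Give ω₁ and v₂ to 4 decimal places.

heading to target = atan2(-3.5−4.5, 1−-3.5) = -1.0584
Δθ = wrap(-1.0584 − 2.3562) = 2.8686; ω₁ = Δθ/dt₁ = 1.1474
distance = √((1−-3.5)² + (-3.5−4.5)²) = 9.1788; v₂ = distance/dt₂ = 4.5894

ω₁ = 1.1474, v₂ = 4.5894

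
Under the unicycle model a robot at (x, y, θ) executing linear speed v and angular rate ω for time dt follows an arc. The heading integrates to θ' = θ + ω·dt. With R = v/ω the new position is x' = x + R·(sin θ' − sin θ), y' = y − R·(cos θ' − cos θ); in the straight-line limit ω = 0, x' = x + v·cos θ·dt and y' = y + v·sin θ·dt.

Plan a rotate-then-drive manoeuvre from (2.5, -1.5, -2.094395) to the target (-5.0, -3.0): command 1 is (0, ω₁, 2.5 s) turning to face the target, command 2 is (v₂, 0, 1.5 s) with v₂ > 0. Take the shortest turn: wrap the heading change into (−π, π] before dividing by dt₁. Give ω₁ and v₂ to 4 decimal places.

ω₁ = -0.3399, v₂ = 5.0990

heading to target = atan2(-3−-1.5, -5−2.5) = -2.9442
Δθ = wrap(-2.9442 − -2.0944) = -0.8498; ω₁ = Δθ/dt₁ = -0.3399
distance = √((-5−2.5)² + (-3−-1.5)²) = 7.6485; v₂ = distance/dt₂ = 5.0990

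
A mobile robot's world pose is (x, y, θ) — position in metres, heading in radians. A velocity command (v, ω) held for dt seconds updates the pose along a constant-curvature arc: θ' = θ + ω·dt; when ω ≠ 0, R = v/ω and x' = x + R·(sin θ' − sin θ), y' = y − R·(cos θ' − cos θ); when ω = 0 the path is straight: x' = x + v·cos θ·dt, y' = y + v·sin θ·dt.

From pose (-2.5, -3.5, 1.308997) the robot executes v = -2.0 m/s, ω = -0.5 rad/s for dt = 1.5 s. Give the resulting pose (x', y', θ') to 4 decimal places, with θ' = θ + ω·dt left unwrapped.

(-4.2424, -5.8559, 0.5590)

θ' = 1.3090 + -0.5·1.5 = 0.5590
R = v/ω = -2.0/-0.5 = 4.0000
x' = -2.5 + 4.0000·(sin 0.5590 − sin 1.3090) = -4.2424
y' = -3.5 − 4.0000·(cos 0.5590 − cos 1.3090) = -5.8559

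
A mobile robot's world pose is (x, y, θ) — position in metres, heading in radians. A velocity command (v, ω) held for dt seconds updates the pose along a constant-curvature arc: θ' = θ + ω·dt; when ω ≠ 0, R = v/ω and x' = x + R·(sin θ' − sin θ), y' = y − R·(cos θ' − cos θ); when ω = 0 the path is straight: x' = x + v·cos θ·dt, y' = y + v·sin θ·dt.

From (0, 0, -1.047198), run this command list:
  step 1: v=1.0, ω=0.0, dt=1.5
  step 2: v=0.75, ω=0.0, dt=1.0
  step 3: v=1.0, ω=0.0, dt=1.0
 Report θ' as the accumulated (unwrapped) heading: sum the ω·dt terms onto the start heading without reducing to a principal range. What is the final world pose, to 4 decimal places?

step 1: θ'=-1.0472 (straight) → pose (0.7500, -1.2990, -1.0472)
step 2: θ'=-1.0472 (straight) → pose (1.1250, -1.9486, -1.0472)
step 3: θ'=-1.0472 (straight) → pose (1.6250, -2.8146, -1.0472)

(1.6250, -2.8146, -1.0472)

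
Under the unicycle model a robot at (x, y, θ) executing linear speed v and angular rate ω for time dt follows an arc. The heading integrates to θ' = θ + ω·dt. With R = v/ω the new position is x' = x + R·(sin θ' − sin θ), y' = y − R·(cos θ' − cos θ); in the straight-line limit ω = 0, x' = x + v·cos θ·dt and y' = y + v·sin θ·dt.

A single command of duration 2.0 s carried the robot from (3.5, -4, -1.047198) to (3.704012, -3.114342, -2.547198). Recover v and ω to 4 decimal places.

v = -0.5000, ω = -0.7500

Δθ = -2.547198 − -1.047198 = -1.500000
ω = Δθ/dt = -1.500000/2.0 = -0.7500
R = −Δy/(cos θ' − cos θ) = 0.6667
v = R·ω = 0.6667·-0.7500 = -0.5000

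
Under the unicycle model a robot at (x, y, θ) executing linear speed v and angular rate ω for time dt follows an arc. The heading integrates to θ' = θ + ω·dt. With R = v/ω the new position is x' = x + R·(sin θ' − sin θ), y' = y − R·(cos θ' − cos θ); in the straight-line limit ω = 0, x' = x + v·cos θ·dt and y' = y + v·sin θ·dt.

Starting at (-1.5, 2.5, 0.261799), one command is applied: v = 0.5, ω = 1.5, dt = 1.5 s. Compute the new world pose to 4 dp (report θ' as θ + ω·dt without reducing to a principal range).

(-1.3899, 3.0914, 2.5118)

θ' = 0.2618 + 1.5·1.5 = 2.5118
R = v/ω = 0.5/1.5 = 0.3333
x' = -1.5 + 0.3333·(sin 2.5118 − sin 0.2618) = -1.3899
y' = 2.5 − 0.3333·(cos 2.5118 − cos 0.2618) = 3.0914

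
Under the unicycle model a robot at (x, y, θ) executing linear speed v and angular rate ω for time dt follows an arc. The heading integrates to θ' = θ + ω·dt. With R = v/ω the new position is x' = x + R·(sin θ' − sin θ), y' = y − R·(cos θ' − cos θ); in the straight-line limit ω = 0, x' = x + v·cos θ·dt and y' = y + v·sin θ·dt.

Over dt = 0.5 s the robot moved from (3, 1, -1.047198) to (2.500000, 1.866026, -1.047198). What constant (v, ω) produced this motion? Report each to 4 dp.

Δθ = -1.047198 − -1.047198 = 0.000000
ω = Δθ/dt = 0.000000/0.5 = 0.0000
ω = 0 → v = (Δx·cos θ + Δy·sin θ)/dt = -2.0000

v = -2.0000, ω = 0.0000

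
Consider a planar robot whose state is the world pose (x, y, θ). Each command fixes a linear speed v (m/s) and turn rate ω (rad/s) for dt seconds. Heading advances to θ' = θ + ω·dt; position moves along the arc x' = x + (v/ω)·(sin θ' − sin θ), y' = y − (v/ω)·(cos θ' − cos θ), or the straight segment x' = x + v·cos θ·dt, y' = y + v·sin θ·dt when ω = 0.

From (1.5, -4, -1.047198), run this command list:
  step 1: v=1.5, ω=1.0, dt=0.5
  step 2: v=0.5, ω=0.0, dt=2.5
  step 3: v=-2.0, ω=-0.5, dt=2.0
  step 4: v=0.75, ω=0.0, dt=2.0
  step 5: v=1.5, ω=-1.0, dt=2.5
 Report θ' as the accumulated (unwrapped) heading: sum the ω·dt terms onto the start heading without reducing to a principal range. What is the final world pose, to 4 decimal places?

step 1: θ'=-0.5472 (R=1.5000) → pose (2.0186, -4.5310, -0.5472)
step 2: θ'=-0.5472 (straight) → pose (3.0861, -5.1813, -0.5472)
step 3: θ'=-1.5472 (R=4.0000) → pose (1.1684, -1.8598, -1.5472)
step 4: θ'=-1.5472 (straight) → pose (1.2038, -3.3594, -1.5472)
step 5: θ'=-4.0472 (R=-1.5000) → pose (-1.4760, -4.3206, -4.0472)

(-1.4760, -4.3206, -4.0472)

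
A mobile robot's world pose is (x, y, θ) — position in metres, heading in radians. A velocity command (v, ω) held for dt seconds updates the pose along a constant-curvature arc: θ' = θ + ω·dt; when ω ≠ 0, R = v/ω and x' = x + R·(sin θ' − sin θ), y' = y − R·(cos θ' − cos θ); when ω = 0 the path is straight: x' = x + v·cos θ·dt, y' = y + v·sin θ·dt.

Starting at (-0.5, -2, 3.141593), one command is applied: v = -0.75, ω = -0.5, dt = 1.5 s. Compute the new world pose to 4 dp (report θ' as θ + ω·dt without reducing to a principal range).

(0.5225, -2.4025, 2.3916)

θ' = 3.1416 + -0.5·1.5 = 2.3916
R = v/ω = -0.75/-0.5 = 1.5000
x' = -0.5 + 1.5000·(sin 2.3916 − sin 3.1416) = 0.5225
y' = -2 − 1.5000·(cos 2.3916 − cos 3.1416) = -2.4025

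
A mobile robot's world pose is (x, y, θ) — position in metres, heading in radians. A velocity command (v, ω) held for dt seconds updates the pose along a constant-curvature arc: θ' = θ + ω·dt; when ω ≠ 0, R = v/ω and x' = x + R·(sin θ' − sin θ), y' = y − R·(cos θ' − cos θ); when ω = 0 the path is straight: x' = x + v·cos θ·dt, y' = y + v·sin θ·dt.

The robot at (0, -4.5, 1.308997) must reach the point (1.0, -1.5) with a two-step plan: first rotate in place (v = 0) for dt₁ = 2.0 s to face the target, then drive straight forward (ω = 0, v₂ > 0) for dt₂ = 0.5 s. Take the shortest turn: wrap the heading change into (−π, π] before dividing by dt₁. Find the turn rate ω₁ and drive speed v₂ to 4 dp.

heading to target = atan2(-1.5−-4.5, 1−0) = 1.2490
Δθ = wrap(1.2490 − 1.3090) = -0.0600; ω₁ = Δθ/dt₁ = -0.0300
distance = √((1−0)² + (-1.5−-4.5)²) = 3.1623; v₂ = distance/dt₂ = 6.3246

ω₁ = -0.0300, v₂ = 6.3246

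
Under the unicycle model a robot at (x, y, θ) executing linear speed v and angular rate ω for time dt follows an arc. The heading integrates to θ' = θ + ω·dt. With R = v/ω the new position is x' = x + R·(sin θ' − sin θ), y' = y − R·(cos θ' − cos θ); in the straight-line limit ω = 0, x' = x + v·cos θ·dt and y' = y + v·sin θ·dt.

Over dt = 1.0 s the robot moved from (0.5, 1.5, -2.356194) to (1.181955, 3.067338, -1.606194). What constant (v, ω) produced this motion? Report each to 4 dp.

v = -1.7500, ω = 0.7500

Δθ = -1.606194 − -2.356194 = 0.750000
ω = Δθ/dt = 0.750000/1.0 = 0.7500
R = −Δy/(cos θ' − cos θ) = -2.3333
v = R·ω = -2.3333·0.7500 = -1.7500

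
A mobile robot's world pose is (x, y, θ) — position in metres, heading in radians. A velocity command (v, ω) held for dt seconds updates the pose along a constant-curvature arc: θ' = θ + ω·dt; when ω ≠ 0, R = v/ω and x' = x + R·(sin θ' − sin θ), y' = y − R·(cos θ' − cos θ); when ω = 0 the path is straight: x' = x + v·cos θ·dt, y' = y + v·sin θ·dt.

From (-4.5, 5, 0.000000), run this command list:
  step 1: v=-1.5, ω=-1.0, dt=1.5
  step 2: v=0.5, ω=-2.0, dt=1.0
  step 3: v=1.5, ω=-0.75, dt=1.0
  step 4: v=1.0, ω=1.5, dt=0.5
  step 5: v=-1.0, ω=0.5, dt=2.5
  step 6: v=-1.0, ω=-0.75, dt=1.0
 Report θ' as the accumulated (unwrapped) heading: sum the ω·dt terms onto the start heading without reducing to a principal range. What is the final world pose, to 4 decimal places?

step 1: θ'=-1.5000 (R=1.5000) → pose (-5.9962, 6.3939, -1.5000)
step 2: θ'=-3.5000 (R=-0.2500) → pose (-6.3333, 6.1421, -3.5000)
step 3: θ'=-4.2500 (R=-2.0000) → pose (-7.4217, 7.1228, -4.2500)
step 4: θ'=-3.5000 (R=0.6667) → pose (-7.7845, 7.4497, -3.5000)
step 5: θ'=-2.2500 (R=-2.0000) → pose (-5.5268, 8.0663, -2.2500)
step 6: θ'=-3.0000 (R=1.3333) → pose (-4.6775, 8.5487, -3.0000)

(-4.6775, 8.5487, -3.0000)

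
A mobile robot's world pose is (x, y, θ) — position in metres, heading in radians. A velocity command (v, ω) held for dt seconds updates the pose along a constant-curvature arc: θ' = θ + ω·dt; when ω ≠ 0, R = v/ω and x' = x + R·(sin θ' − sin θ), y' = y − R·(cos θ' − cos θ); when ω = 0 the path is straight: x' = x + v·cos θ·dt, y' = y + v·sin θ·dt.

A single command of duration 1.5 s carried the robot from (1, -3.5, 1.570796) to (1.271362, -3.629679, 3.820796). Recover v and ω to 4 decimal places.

Δθ = 3.820796 − 1.570796 = 2.250000
ω = Δθ/dt = 2.250000/1.5 = 1.5000
R = Δx/(sin θ' − sin θ) = -0.1667
v = R·ω = -0.1667·1.5000 = -0.2500

v = -0.2500, ω = 1.5000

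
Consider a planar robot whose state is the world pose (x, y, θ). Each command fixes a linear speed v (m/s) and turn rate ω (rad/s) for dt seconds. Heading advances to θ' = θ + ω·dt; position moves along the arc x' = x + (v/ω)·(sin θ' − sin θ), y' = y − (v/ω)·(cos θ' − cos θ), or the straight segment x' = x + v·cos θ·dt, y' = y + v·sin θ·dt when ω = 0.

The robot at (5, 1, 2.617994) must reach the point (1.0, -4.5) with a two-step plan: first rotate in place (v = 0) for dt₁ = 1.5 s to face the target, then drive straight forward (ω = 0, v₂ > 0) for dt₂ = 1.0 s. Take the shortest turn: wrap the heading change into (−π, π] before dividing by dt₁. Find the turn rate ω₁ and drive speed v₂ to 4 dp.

heading to target = atan2(-4.5−1, 1−5) = -2.1996
Δθ = wrap(-2.1996 − 2.6180) = 1.4656; ω₁ = Δθ/dt₁ = 0.9771
distance = √((1−5)² + (-4.5−1)²) = 6.8007; v₂ = distance/dt₂ = 6.8007

ω₁ = 0.9771, v₂ = 6.8007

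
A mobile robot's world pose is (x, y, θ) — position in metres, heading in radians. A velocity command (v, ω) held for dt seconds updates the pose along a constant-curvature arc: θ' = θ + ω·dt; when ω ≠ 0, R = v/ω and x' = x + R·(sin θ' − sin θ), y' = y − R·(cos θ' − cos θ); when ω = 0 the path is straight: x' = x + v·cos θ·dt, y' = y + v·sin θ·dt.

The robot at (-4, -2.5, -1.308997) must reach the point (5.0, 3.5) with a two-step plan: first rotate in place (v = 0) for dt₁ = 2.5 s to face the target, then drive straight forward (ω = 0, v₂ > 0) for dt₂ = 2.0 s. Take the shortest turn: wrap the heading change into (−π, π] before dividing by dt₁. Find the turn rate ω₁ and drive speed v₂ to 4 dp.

heading to target = atan2(3.5−-2.5, 5−-4) = 0.5880
Δθ = wrap(0.5880 − -1.3090) = 1.8970; ω₁ = Δθ/dt₁ = 0.7588
distance = √((5−-4)² + (3.5−-2.5)²) = 10.8167; v₂ = distance/dt₂ = 5.4083

ω₁ = 0.7588, v₂ = 5.4083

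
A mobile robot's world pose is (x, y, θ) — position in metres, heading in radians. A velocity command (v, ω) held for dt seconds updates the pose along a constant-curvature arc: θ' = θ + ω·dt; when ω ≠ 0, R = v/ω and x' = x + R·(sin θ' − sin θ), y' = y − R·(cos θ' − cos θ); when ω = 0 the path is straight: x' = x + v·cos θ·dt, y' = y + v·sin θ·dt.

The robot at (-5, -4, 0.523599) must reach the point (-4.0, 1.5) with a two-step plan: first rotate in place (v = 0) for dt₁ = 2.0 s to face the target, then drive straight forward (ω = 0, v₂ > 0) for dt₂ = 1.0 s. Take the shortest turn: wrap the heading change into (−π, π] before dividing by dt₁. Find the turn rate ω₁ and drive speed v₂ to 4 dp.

heading to target = atan2(1.5−-4, -4−-5) = 1.3909
Δθ = wrap(1.3909 − 0.5236) = 0.8673; ω₁ = Δθ/dt₁ = 0.4337
distance = √((-4−-5)² + (1.5−-4)²) = 5.5902; v₂ = distance/dt₂ = 5.5902

ω₁ = 0.4337, v₂ = 5.5902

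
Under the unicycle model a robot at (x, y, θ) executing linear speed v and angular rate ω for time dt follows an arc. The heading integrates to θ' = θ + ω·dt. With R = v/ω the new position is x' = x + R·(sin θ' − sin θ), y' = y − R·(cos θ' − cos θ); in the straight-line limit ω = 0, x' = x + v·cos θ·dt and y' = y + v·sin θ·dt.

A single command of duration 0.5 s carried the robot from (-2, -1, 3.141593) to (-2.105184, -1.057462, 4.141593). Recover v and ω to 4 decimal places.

Δθ = 4.141593 − 3.141593 = 1.000000
ω = Δθ/dt = 1.000000/0.5 = 2.0000
R = Δx/(sin θ' − sin θ) = 0.1250
v = R·ω = 0.1250·2.0000 = 0.2500

v = 0.2500, ω = 2.0000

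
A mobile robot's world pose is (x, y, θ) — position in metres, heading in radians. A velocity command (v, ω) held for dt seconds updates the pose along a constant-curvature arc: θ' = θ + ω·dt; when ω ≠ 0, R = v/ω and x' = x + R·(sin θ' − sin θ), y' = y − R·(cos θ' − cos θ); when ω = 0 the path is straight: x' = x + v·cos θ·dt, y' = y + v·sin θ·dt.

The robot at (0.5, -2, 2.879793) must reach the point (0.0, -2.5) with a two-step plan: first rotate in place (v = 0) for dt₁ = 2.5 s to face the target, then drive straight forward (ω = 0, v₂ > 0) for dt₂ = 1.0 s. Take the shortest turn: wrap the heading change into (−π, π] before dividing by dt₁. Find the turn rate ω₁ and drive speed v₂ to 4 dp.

heading to target = atan2(-2.5−-2, 0−0.5) = -2.3562
Δθ = wrap(-2.3562 − 2.8798) = 1.0472; ω₁ = Δθ/dt₁ = 0.4189
distance = √((0−0.5)² + (-2.5−-2)²) = 0.7071; v₂ = distance/dt₂ = 0.7071

ω₁ = 0.4189, v₂ = 0.7071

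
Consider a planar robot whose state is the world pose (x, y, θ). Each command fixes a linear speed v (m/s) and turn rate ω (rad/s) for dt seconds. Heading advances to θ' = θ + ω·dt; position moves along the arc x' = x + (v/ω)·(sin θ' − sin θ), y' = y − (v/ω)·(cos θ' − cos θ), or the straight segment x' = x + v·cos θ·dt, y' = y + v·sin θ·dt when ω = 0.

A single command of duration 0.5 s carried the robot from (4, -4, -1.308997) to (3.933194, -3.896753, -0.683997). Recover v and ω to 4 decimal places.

Δθ = -0.683997 − -1.308997 = 0.625000
ω = Δθ/dt = 0.625000/0.5 = 1.2500
R = −Δy/(cos θ' − cos θ) = -0.2000
v = R·ω = -0.2000·1.2500 = -0.2500

v = -0.2500, ω = 1.2500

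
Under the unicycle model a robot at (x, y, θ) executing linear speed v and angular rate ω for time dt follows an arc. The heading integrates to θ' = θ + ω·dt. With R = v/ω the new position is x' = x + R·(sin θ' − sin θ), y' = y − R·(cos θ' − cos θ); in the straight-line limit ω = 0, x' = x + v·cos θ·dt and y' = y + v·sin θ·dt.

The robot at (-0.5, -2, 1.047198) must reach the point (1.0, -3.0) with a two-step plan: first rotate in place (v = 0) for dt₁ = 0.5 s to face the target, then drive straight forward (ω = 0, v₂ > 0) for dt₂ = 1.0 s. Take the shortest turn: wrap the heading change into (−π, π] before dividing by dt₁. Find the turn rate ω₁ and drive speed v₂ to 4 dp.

ω₁ = -3.2704, v₂ = 1.8028

heading to target = atan2(-3−-2, 1−-0.5) = -0.5880
Δθ = wrap(-0.5880 − 1.0472) = -1.6352; ω₁ = Δθ/dt₁ = -3.2704
distance = √((1−-0.5)² + (-3−-2)²) = 1.8028; v₂ = distance/dt₂ = 1.8028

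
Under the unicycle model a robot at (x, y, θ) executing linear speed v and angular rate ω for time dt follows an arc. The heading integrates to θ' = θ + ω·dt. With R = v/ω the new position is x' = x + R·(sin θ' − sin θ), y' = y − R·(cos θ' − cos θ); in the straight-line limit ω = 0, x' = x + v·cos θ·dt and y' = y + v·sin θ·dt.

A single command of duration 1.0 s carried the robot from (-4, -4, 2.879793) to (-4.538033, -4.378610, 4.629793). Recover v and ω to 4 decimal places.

Δθ = 4.629793 − 2.879793 = 1.750000
ω = Δθ/dt = 1.750000/1.0 = 1.7500
R = Δx/(sin θ' − sin θ) = 0.4286
v = R·ω = 0.4286·1.7500 = 0.7500

v = 0.7500, ω = 1.7500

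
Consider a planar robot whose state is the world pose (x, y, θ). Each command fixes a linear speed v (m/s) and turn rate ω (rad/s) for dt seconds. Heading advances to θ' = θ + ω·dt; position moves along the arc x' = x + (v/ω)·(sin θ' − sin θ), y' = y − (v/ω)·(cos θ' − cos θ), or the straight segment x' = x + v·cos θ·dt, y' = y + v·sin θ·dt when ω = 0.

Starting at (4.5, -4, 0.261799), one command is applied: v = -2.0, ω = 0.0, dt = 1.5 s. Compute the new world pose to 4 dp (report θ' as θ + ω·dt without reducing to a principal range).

(1.6022, -4.7765, 0.2618)

θ' = 0.2618 + 0.0·1.5 = 0.2618
ω = 0 → straight: x' = 4.5 + -2.0·cos(0.2618)·1.5 = 1.6022
y' = -4 + -2.0·sin(0.2618)·1.5 = -4.7765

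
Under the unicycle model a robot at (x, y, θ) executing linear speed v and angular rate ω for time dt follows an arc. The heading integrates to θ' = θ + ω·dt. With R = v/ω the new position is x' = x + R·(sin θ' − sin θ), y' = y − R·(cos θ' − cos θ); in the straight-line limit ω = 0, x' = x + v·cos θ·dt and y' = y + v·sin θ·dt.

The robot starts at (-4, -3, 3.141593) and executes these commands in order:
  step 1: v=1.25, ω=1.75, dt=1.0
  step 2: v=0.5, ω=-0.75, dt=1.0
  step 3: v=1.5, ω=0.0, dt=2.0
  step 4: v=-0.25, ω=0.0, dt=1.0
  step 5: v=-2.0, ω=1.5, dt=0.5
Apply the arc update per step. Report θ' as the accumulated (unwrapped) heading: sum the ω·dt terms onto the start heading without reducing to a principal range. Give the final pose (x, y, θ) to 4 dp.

(-6.0937, -5.6766, 4.8916)

step 1: θ'=4.8916 (R=0.7143) → pose (-4.7028, -3.8416, 4.8916)
step 2: θ'=4.1416 (R=-0.6667) → pose (-4.7979, -4.3206, 4.1416)
step 3: θ'=4.1416 (straight) → pose (-6.4188, -6.8451, 4.1416)
step 4: θ'=4.1416 (straight) → pose (-6.2837, -6.6347, 4.1416)
step 5: θ'=4.8916 (R=-1.3333) → pose (-6.0937, -5.6766, 4.8916)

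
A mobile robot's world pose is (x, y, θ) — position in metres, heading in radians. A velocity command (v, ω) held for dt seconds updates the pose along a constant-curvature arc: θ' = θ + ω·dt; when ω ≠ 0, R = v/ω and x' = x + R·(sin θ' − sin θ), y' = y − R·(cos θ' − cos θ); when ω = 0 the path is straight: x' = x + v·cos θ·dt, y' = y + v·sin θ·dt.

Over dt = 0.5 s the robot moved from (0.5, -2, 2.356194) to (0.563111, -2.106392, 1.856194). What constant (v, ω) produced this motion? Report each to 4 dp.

Δθ = 1.856194 − 2.356194 = -0.500000
ω = Δθ/dt = -0.500000/0.5 = -1.0000
R = −Δy/(cos θ' − cos θ) = 0.2500
v = R·ω = 0.2500·-1.0000 = -0.2500

v = -0.2500, ω = -1.0000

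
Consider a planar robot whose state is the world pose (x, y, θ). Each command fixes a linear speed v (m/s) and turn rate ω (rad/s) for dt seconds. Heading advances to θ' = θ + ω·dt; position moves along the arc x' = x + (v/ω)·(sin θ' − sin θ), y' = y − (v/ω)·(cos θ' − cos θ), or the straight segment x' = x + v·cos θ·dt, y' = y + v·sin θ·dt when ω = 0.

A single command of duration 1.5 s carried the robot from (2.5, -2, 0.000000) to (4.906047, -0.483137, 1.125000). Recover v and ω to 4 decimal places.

v = 2.0000, ω = 0.7500

Δθ = 1.125000 − 0.000000 = 1.125000
ω = Δθ/dt = 1.125000/1.5 = 0.7500
R = Δx/(sin θ' − sin θ) = 2.6667
v = R·ω = 2.6667·0.7500 = 2.0000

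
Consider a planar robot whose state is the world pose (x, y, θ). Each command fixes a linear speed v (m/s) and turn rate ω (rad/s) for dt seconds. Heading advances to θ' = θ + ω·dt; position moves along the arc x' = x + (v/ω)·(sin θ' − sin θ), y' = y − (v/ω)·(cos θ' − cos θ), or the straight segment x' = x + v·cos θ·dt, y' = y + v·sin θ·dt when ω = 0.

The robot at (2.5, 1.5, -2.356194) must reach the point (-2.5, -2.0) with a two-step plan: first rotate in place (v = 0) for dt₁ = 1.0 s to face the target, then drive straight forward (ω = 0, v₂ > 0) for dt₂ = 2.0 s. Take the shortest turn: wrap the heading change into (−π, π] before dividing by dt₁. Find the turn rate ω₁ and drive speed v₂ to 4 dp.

heading to target = atan2(-2−1.5, -2.5−2.5) = -2.5309
Δθ = wrap(-2.5309 − -2.3562) = -0.1747; ω₁ = Δθ/dt₁ = -0.1747
distance = √((-2.5−2.5)² + (-2−1.5)²) = 6.1033; v₂ = distance/dt₂ = 3.0516

ω₁ = -0.1747, v₂ = 3.0516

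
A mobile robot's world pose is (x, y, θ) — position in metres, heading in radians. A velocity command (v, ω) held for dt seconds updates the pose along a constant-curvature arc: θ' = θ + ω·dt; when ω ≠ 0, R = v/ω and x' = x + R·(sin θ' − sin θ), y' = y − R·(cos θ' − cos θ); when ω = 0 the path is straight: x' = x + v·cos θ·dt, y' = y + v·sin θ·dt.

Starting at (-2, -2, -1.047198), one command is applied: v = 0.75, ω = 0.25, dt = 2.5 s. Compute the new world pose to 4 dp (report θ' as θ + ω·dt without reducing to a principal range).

θ' = -1.0472 + 0.25·2.5 = -0.4222
R = v/ω = 0.75/0.25 = 3.0000
x' = -2 + 3.0000·(sin -0.4222 − sin -1.0472) = -0.6312
y' = -2 − 3.0000·(cos -0.4222 − cos -1.0472) = -3.2366

(-0.6312, -3.2366, -0.4222)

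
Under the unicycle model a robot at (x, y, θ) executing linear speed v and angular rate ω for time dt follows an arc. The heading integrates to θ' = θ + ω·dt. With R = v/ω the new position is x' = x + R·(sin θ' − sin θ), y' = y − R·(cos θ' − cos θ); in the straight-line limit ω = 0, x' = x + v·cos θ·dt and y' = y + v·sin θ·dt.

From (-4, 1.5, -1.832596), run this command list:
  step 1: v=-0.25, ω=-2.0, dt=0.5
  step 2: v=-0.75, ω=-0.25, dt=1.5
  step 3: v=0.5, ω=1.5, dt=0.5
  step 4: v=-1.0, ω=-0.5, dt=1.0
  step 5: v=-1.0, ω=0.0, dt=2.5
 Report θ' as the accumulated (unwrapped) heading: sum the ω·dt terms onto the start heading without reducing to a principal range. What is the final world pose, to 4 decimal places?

step 1: θ'=-2.8326 (R=0.1250) → pose (-3.9173, 1.5867, -2.8326)
step 2: θ'=-3.2076 (R=3.0000) → pose (-2.8071, 1.7223, -3.2076)
step 3: θ'=-2.4576 (R=0.3333) → pose (-3.0397, 1.6480, -2.4576)
step 4: θ'=-2.9576 (R=2.0000) → pose (-2.1418, 2.0642, -2.9576)
step 5: θ'=-2.9576 (straight) → pose (0.3160, 2.5216, -2.9576)

(0.3160, 2.5216, -2.9576)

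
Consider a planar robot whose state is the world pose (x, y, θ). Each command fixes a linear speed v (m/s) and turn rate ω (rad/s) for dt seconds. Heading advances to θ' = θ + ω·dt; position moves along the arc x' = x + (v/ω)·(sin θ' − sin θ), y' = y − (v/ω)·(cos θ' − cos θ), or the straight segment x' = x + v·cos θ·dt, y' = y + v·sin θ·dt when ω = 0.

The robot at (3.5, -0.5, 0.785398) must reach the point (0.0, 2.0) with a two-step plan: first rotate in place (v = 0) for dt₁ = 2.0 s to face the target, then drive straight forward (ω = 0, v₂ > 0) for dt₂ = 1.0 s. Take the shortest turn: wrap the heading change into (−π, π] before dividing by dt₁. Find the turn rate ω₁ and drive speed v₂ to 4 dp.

heading to target = atan2(2−-0.5, 0−3.5) = 2.5213
Δθ = wrap(2.5213 − 0.7854) = 1.7359; ω₁ = Δθ/dt₁ = 0.8680
distance = √((0−3.5)² + (2−-0.5)²) = 4.3012; v₂ = distance/dt₂ = 4.3012

ω₁ = 0.8680, v₂ = 4.3012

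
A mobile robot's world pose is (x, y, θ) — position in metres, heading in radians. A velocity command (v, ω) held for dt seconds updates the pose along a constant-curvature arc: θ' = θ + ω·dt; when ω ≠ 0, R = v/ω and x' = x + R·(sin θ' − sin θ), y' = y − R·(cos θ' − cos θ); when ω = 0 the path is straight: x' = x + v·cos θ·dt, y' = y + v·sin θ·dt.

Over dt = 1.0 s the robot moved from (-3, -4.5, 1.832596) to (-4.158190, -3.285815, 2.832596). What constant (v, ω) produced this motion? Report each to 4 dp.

v = 1.7500, ω = 1.0000

Δθ = 2.832596 − 1.832596 = 1.000000
ω = Δθ/dt = 1.000000/1.0 = 1.0000
R = −Δy/(cos θ' − cos θ) = 1.7500
v = R·ω = 1.7500·1.0000 = 1.7500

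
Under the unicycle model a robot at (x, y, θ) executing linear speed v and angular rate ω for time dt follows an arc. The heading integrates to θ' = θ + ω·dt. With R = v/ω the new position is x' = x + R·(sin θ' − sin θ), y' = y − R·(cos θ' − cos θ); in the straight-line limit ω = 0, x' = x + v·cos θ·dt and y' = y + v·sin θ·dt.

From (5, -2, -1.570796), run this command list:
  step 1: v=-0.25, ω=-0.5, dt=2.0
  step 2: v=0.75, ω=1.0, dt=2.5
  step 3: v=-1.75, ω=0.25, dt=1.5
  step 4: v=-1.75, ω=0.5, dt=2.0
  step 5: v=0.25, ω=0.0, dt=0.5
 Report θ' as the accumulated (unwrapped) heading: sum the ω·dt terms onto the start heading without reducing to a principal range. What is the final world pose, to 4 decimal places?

step 1: θ'=-2.5708 (R=0.5000) → pose (5.2298, -1.5793, -2.5708)
step 2: θ'=-0.0708 (R=0.7500) → pose (5.5820, -2.9585, -0.0708)
step 3: θ'=0.3042 (R=-7.0000) → pose (2.9901, -3.2624, 0.3042)
step 4: θ'=1.3042 (R=-3.5000) → pose (0.6621, -5.6796, 1.3042)
step 5: θ'=1.3042 (straight) → pose (0.6951, -5.5590, 1.3042)

(0.6951, -5.5590, 1.3042)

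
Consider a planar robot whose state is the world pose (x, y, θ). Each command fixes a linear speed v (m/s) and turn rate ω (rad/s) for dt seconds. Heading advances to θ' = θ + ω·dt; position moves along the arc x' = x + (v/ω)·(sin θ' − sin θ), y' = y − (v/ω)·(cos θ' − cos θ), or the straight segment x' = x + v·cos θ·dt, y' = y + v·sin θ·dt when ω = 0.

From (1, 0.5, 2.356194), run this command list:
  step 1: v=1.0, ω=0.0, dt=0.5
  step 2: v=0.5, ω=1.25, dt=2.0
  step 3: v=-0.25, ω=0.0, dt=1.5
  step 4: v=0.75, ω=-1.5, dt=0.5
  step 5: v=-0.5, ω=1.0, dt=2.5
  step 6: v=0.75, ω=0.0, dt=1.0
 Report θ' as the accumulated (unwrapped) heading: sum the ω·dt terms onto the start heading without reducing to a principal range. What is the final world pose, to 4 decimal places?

(-0.0283, 1.5251, 6.6062)

step 1: θ'=2.3562 (straight) → pose (0.6464, 0.8536, 2.3562)
step 2: θ'=4.8562 (R=0.4000) → pose (-0.0323, 0.5134, 4.8562)
step 3: θ'=4.8562 (straight) → pose (-0.0860, 0.8845, 4.8562)
step 4: θ'=4.1062 (R=-0.5000) → pose (-0.1699, 0.5280, 4.1062)
step 5: θ'=6.6062 (R=-0.5000) → pose (-0.7396, 1.2870, 6.6062)
step 6: θ'=6.6062 (straight) → pose (-0.0283, 1.5251, 6.6062)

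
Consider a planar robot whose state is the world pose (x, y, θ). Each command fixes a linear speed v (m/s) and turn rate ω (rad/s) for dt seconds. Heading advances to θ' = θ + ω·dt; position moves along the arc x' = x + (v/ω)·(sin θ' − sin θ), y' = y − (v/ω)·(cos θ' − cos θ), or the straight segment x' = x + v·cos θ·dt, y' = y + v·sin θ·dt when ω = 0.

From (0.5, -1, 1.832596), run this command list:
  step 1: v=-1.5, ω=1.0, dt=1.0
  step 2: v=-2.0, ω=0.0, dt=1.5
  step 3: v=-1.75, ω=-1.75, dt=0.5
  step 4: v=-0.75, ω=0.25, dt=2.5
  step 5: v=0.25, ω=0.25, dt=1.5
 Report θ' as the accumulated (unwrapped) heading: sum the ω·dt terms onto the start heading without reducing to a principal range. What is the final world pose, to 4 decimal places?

(5.8126, -4.8048, 2.9576)

step 1: θ'=2.8326 (R=-1.5000) → pose (1.4927, -2.0407, 2.8326)
step 2: θ'=2.8326 (straight) → pose (4.3507, -2.9530, 2.8326)
step 3: θ'=1.9576 (R=1.0000) → pose (4.9727, -3.5285, 1.9576)
step 4: θ'=2.5826 (R=-3.0000) → pose (6.1600, -4.9401, 2.5826)
step 5: θ'=2.9576 (R=1.0000) → pose (5.8126, -4.8048, 2.9576)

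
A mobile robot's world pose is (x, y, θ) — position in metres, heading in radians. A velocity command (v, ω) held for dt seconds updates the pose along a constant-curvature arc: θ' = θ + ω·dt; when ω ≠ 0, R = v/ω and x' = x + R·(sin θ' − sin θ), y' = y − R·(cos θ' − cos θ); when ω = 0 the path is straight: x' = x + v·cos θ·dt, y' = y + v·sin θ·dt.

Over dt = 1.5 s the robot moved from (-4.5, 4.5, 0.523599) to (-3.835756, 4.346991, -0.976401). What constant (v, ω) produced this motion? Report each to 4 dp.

v = 0.5000, ω = -1.0000

Δθ = -0.976401 − 0.523599 = -1.500000
ω = Δθ/dt = -1.500000/1.5 = -1.0000
R = Δx/(sin θ' − sin θ) = -0.5000
v = R·ω = -0.5000·-1.0000 = 0.5000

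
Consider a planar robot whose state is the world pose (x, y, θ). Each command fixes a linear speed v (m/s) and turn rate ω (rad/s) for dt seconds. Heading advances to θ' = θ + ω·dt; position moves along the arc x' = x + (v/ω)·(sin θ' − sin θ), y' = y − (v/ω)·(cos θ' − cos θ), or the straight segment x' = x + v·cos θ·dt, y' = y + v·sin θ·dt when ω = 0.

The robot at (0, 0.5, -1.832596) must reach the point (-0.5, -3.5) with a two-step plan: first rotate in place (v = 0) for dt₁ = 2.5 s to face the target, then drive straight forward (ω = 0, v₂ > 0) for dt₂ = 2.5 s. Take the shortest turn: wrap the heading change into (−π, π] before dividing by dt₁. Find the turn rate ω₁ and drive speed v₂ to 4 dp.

ω₁ = 0.0550, v₂ = 1.6125

heading to target = atan2(-3.5−0.5, -0.5−0) = -1.6952
Δθ = wrap(-1.6952 − -1.8326) = 0.1374; ω₁ = Δθ/dt₁ = 0.0550
distance = √((-0.5−0)² + (-3.5−0.5)²) = 4.0311; v₂ = distance/dt₂ = 1.6125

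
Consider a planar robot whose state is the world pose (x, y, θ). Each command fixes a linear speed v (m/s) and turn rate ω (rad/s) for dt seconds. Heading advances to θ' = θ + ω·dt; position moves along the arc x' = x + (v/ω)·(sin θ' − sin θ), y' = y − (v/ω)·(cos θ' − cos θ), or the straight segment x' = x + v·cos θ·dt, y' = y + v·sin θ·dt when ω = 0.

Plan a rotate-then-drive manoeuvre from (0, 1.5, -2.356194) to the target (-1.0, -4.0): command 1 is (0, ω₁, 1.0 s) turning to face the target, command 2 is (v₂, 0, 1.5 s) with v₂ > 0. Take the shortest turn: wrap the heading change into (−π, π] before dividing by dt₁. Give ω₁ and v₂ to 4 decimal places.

heading to target = atan2(-4−1.5, -1−0) = -1.7506
Δθ = wrap(-1.7506 − -2.3562) = 0.6055; ω₁ = Δθ/dt₁ = 0.6055
distance = √((-1−0)² + (-4−1.5)²) = 5.5902; v₂ = distance/dt₂ = 3.7268

ω₁ = 0.6055, v₂ = 3.7268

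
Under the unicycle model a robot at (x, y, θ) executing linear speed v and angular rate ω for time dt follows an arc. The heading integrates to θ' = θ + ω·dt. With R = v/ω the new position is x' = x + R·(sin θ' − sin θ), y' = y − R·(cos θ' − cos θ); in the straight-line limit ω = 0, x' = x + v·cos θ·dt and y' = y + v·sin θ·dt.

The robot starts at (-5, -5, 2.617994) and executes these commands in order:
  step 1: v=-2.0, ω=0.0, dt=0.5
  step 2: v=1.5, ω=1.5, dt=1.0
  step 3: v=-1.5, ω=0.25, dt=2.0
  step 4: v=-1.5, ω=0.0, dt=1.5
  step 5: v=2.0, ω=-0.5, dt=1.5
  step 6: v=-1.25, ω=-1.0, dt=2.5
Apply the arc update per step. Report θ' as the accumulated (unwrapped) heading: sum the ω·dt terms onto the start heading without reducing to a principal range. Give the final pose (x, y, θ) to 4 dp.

(-3.5189, -4.5710, 1.3680)

step 1: θ'=2.6180 (straight) → pose (-4.1340, -5.5000, 2.6180)
step 2: θ'=4.1180 (R=1.0000) → pose (-5.4625, -5.8060, 4.1180)
step 3: θ'=4.6180 (R=-6.0000) → pose (-4.4601, -3.0115, 4.6180)
step 4: θ'=4.6180 (straight) → pose (-4.2480, -0.7715, 4.6180)
step 5: θ'=3.8680 (R=-4.0000) → pose (-5.5735, -3.3848, 3.8680)
step 6: θ'=1.3680 (R=1.2500) → pose (-3.5189, -4.5710, 1.3680)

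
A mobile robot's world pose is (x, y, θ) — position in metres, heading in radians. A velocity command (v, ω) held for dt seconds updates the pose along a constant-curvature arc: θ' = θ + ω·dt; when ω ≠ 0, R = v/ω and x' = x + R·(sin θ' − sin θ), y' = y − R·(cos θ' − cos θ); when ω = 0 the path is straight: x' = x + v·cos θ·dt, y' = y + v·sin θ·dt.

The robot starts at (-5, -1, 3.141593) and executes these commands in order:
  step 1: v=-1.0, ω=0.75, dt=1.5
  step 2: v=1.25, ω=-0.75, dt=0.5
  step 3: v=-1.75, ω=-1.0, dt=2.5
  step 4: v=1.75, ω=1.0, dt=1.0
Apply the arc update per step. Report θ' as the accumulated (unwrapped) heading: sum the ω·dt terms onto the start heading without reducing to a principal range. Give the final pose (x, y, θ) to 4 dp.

(-1.7790, -0.7424, 2.3916)

step 1: θ'=4.2666 (R=-1.3333) → pose (-3.7970, -0.2416, 4.2666)
step 2: θ'=3.8916 (R=-1.6667) → pose (-4.1647, -0.7424, 3.8916)
step 3: θ'=1.3916 (R=1.7500) → pose (-1.2498, -2.3348, 1.3916)
step 4: θ'=2.3916 (R=1.7500) → pose (-1.7790, -0.7424, 2.3916)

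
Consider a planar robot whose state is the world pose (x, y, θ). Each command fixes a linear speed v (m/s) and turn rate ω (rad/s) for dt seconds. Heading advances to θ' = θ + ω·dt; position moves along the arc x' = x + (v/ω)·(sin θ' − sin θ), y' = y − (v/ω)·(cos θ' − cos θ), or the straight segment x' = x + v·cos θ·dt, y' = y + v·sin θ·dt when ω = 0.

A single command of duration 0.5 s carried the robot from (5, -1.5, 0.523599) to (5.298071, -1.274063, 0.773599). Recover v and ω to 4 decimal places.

Δθ = 0.773599 − 0.523599 = 0.250000
ω = Δθ/dt = 0.250000/0.5 = 0.5000
R = Δx/(sin θ' − sin θ) = 1.5000
v = R·ω = 1.5000·0.5000 = 0.7500

v = 0.7500, ω = 0.5000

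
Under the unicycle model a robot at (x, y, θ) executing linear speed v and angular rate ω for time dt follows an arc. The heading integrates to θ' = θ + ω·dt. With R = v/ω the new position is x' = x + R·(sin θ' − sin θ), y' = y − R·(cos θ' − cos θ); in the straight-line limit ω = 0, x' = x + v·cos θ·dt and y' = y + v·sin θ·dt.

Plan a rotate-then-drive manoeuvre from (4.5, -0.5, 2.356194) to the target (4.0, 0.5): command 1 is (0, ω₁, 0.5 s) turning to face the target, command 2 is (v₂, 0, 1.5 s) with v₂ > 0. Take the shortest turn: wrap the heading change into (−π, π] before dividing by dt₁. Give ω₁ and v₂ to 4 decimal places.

ω₁ = -0.6435, v₂ = 0.7454

heading to target = atan2(0.5−-0.5, 4−4.5) = 2.0344
Δθ = wrap(2.0344 − 2.3562) = -0.3218; ω₁ = Δθ/dt₁ = -0.6435
distance = √((4−4.5)² + (0.5−-0.5)²) = 1.1180; v₂ = distance/dt₂ = 0.7454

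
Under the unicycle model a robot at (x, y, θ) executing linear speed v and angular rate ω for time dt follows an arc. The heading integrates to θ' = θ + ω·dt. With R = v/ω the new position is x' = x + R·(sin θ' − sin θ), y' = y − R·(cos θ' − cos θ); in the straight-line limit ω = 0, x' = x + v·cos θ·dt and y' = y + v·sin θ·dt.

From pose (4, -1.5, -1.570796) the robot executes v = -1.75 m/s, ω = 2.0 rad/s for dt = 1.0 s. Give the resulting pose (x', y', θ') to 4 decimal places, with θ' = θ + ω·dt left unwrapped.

θ' = -1.5708 + 2.0·1.0 = 0.4292
R = v/ω = -1.75/2.0 = -0.8750
x' = 4 + -0.8750·(sin 0.4292 − sin -1.5708) = 2.7609
y' = -1.5 − -0.8750·(cos 0.4292 − cos -1.5708) = -0.7044

(2.7609, -0.7044, 0.4292)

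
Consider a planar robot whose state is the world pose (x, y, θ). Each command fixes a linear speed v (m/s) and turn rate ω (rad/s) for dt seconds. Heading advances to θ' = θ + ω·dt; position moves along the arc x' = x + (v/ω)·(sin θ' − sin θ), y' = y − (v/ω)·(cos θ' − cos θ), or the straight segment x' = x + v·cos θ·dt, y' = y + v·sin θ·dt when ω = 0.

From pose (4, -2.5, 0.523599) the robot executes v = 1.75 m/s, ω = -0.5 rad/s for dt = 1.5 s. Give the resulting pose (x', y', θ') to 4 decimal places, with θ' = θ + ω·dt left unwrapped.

(6.5357, -2.1204, -0.2264)

θ' = 0.5236 + -0.5·1.5 = -0.2264
R = v/ω = 1.75/-0.5 = -3.5000
x' = 4 + -3.5000·(sin -0.2264 − sin 0.5236) = 6.5357
y' = -2.5 − -3.5000·(cos -0.2264 − cos 0.5236) = -2.1204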